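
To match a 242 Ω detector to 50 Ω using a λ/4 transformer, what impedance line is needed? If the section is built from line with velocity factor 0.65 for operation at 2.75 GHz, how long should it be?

Z_qwt ≈ 110 Ω; length ≈ 1.77 cm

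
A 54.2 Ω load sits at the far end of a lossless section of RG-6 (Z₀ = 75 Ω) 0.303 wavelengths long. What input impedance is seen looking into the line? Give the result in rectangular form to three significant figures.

Z_in ≈ 94.5 − j19.3 Ω

βl = 2π × 0.303 = 109°
tan(βl) = tan(109°) = -2.89
Z_in = Z_0·(Z_L + jZ_0·tanβl)/(Z_0 + jZ_L·tanβl)
     = 75·(54.2 − j217)/(75 − j157)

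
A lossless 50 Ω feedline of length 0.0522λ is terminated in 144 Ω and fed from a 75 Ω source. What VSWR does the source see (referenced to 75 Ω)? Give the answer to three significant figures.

βl = 2π × 0.0522 = 18.8°
tan(βl) = 0.34
Z_in = Z_0·(Z_L + jZ_0·tanβl)/(Z_0 + jZ_L·tanβl) = 82 − j63.3 Ω
Γ_s = (Z_in − Z_s)/(Z_in + Z_s) = (6.96 − j63.3)/(157 − j63.3), |Γ_s| = 0.376
VSWR = (1 + |Γ_s|)/(1 − |Γ_s|)

VSWR ≈ 2.21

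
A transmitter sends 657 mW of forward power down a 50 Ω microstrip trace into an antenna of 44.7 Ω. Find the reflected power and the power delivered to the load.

Γ = (44.7 − 50)/(44.7 + 50) = -0.056
|Γ|² = 0.00313
P_refl = |Γ|²·P_inc = 2.06 mW, P_del = (1 − |Γ|²)·P_inc = 655 mW

P_reflected ≈ 2.06 mW; P_delivered ≈ 655 mW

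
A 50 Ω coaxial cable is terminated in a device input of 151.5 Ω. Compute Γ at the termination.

Γ = 0.504

Γ = (Z_L − Z_0)/(Z_L + Z_0) = (151.5 − 50)/(151.5 + 50) = 101.5/201.5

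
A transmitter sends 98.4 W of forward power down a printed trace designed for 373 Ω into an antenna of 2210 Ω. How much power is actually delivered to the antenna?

P_delivered ≈ 48.6 W

Γ = (2210 − 373)/(2210 + 373) = 0.711
|Γ|² = 0.506
P_refl = |Γ|²·P_inc = 49.8 W, P_del = (1 − |Γ|²)·P_inc = 48.6 W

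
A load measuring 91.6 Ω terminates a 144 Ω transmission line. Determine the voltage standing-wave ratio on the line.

Γ = (91.6 − 144)/(91.6 + 144) = -0.222
VSWR = (1 + 0.222)/(1 − 0.222)

VSWR ≈ 1.57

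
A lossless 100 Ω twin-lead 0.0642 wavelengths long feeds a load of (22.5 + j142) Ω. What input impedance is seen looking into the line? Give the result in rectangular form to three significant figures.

βl = 2π × 0.0642 = 23.1°
tan(βl) = tan(23.1°) = 0.427
Z_in = Z_0·(Z_L + jZ_0·tanβl)/(Z_0 + jZ_L·tanβl)
     = 100·(22.5 + j185)/(39.4 + j9.6)

Z_in ≈ 162 + j429 Ω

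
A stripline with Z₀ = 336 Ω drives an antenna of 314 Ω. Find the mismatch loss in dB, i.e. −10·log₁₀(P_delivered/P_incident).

Γ = (314 − 336)/(314 + 336) = -0.0338
|Γ|² = 0.00115, so P_del/P_inc = 1 − |Γ|² = 0.999
ML = −10·log₁₀(1 − |Γ|²)

mismatch loss ≈ 0.00498 dB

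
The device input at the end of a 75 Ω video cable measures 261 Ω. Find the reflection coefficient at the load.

Γ = 0.554

Γ = (Z_L − Z_0)/(Z_L + Z_0) = (261 − 75)/(261 + 75) = 186/336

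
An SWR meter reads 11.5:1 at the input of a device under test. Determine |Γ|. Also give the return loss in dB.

|Γ| ≈ 0.84; return loss ≈ 1.51 dB

|Γ| = (S − 1)/(S + 1) = (11.5 − 1)/(11.5 + 1) = 10.5/12.5
RL = −20·log₁₀|Γ| = −20·log₁₀(0.84)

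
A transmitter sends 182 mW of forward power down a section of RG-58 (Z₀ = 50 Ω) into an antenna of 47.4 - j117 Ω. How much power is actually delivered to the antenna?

|Γ| = |(-2.6 − j117)/(97.4 − j117)| = 0.769
|Γ|² = 0.591
P_refl = |Γ|²·P_inc = 108 mW, P_del = (1 − |Γ|²)·P_inc = 74.4 mW

P_delivered ≈ 74.4 mW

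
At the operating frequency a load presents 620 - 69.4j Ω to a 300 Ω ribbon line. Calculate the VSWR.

Γ = (Z_L − Z_0)/(Z_L + Z_0) = (320 − j69.4)/(920 − j69.4)
|Γ| = 327/923 = 0.355
VSWR = (1 + |Γ|)/(1 − |Γ|) = 1.35/0.645

VSWR ≈ 2.1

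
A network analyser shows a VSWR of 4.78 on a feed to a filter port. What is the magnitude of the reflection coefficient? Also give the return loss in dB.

|Γ| = (S − 1)/(S + 1) = (4.78 − 1)/(4.78 + 1) = 3.78/5.78
RL = −20·log₁₀|Γ| = −20·log₁₀(0.654)

|Γ| ≈ 0.654; return loss ≈ 3.69 dB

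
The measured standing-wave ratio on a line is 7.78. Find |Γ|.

|Γ| = (S − 1)/(S + 1) = (7.78 − 1)/(7.78 + 1) = 6.78/8.78

|Γ| ≈ 0.772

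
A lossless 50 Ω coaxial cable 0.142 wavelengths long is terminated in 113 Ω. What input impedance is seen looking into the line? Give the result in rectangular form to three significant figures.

βl = 2π × 0.142 = 51.1°
tan(βl) = tan(51.1°) = 1.24
Z_in = Z_0·(Z_L + jZ_0·tanβl)/(Z_0 + jZ_L·tanβl)
     = 50·(113 + j62)/(50 + j140)

Z_in ≈ 32.4 − j28.8 Ω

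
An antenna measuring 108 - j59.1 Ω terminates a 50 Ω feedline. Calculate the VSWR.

Γ = (Z_L − Z_0)/(Z_L + Z_0) = (58 − j59.1)/(158 − j59.1)
|Γ| = 82.8/169 = 0.491
VSWR = (1 + |Γ|)/(1 − |Γ|) = 1.49/0.509

VSWR ≈ 2.93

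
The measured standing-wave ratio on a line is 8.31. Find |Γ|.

|Γ| = (S − 1)/(S + 1) = (8.31 − 1)/(8.31 + 1) = 7.31/9.31

|Γ| ≈ 0.785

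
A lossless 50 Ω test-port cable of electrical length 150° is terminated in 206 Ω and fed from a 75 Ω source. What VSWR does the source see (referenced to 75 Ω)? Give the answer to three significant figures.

VSWR ≈ 3.64

tan(βl) = -0.577
Z_in = Z_0·(Z_L + jZ_0·tanβl)/(Z_0 + jZ_L·tanβl) = 41.3 + j69.3 Ω
Γ_s = (Z_in − Z_s)/(Z_in + Z_s) = (-33.7 + j69.3)/(116 + j69.3), |Γ_s| = 0.569
VSWR = (1 + |Γ_s|)/(1 − |Γ_s|)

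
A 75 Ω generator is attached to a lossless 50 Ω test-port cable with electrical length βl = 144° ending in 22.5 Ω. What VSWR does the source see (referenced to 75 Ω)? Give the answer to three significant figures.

tan(βl) = -0.727
Z_in = Z_0·(Z_L + jZ_0·tanβl)/(Z_0 + jZ_L·tanβl) = 31.1 − j26.2 Ω
Γ_s = (Z_in − Z_s)/(Z_in + Z_s) = (-43.9 − j26.2)/(106 − j26.2), |Γ_s| = 0.468
VSWR = (1 + |Γ_s|)/(1 − |Γ_s|)

VSWR ≈ 2.76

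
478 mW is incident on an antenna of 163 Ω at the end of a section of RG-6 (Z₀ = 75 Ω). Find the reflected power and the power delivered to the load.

Γ = (163 − 75)/(163 + 75) = 0.37
|Γ|² = 0.137
P_refl = |Γ|²·P_inc = 65.3 mW, P_del = (1 − |Γ|²)·P_inc = 413 mW

P_reflected ≈ 65.3 mW; P_delivered ≈ 413 mW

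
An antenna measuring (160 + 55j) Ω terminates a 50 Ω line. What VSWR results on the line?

Γ = (Z_L − Z_0)/(Z_L + Z_0) = (110 + j55)/(210 + j55)
|Γ| = 123/217 = 0.567
VSWR = (1 + |Γ|)/(1 − |Γ|) = 1.57/0.433

VSWR ≈ 3.61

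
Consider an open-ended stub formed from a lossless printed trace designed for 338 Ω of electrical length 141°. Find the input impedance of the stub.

Z_in ≈ +j417 Ω

tan(βl) = -0.81
For an open-ended stub, Z_in = −jZ_0·cot(βl) = −jZ_0/tan(βl)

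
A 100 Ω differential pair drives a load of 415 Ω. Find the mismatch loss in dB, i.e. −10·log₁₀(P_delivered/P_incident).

Γ = (415 − 100)/(415 + 100) = 0.612
|Γ|² = 0.374, so P_del/P_inc = 1 − |Γ|² = 0.626
ML = −10·log₁₀(1 − |Γ|²)

mismatch loss ≈ 2.04 dB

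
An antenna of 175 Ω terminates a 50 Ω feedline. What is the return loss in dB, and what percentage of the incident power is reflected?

Γ = (175 − 50)/(175 + 50) = 0.556
RL = −20·log₁₀(0.556) = 5.11 dB
P_refl/P_inc = |Γ|² = 0.309

RL ≈ 5.11 dB; 30.9% of incident power reflected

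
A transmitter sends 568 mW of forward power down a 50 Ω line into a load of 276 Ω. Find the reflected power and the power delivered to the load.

Γ = (276 − 50)/(276 + 50) = 0.693
|Γ|² = 0.481
P_refl = |Γ|²·P_inc = 273 mW, P_del = (1 − |Γ|²)·P_inc = 295 mW

P_reflected ≈ 273 mW; P_delivered ≈ 295 mW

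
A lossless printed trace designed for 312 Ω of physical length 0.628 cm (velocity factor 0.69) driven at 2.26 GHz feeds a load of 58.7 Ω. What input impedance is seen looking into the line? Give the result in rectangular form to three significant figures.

λ = v/f = 0.69·c / 2.26 GHz = 0.0916 m
βl = 2π·l/λ = 2π × 0.0686 = 24.7°
tan(βl) = tan(24.7°) = 0.46
Z_in = Z_0·(Z_L + jZ_0·tanβl)/(Z_0 + jZ_L·tanβl)
     = 312·(58.7 + j143)/(312 + j27)

Z_in ≈ 70.6 + j137 Ω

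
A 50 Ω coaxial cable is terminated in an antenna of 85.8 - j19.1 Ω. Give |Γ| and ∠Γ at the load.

Γ = (Z_L − Z_0)/(Z_L + Z_0) = (35.8 − j19.1)/(135.8 − j19.1)
|Γ| = 40.6/137 = 0.296

Γ ≈ 0.296 ∠ -20.1°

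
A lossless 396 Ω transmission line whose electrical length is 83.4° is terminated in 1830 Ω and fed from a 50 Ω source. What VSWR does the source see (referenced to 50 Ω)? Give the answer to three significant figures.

VSWR ≈ 2.32

tan(βl) = 8.64
Z_in = Z_0·(Z_L + jZ_0·tanβl)/(Z_0 + jZ_L·tanβl) = 86.8 − j43.6 Ω
Γ_s = (Z_in − Z_s)/(Z_in + Z_s) = (36.8 − j43.6)/(137 − j43.6), |Γ_s| = 0.398
VSWR = (1 + |Γ_s|)/(1 − |Γ_s|)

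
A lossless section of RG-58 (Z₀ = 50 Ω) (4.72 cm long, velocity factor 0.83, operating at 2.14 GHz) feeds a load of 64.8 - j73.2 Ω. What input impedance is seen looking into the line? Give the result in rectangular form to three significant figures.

λ = v/f = 0.83·c / 2.14 GHz = 0.116 m
βl = 2π·l/λ = 2π × 0.406 = 146°
tan(βl) = tan(146°) = -0.674
Z_in = Z_0·(Z_L + jZ_0·tanβl)/(Z_0 + jZ_L·tanβl)
     = 50·(64.8 − j107)/(0.692 − j43.6)

Z_in ≈ 124 + j72.3 Ω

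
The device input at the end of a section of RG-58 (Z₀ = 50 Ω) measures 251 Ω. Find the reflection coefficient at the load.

Γ = (Z_L − Z_0)/(Z_L + Z_0) = (251 − 50)/(251 + 50) = 201/301

Γ = 0.668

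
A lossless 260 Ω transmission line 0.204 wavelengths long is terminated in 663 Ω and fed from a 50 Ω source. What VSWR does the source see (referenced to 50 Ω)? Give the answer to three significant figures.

βl = 2π × 0.204 = 73.4°
tan(βl) = 3.36
Z_in = Z_0·(Z_L + jZ_0·tanβl)/(Z_0 + jZ_L·tanβl) = 109 − j64.5 Ω
Γ_s = (Z_in − Z_s)/(Z_in + Z_s) = (59.5 − j64.5)/(159 − j64.5), |Γ_s| = 0.51
VSWR = (1 + |Γ_s|)/(1 − |Γ_s|)

VSWR ≈ 3.08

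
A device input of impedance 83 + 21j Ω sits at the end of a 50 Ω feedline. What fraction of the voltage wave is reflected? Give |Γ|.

|Γ| ≈ 0.291

Γ = (Z_L − Z_0)/(Z_L + Z_0) = (33 + j21)/(133 + j21)
|Γ| = 39.1/135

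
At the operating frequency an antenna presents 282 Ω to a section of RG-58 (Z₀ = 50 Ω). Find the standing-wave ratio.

VSWR ≈ 5.64

For a purely resistive load, VSWR = R_L/Z_0 or Z_0/R_L (whichever > 1) = 282/50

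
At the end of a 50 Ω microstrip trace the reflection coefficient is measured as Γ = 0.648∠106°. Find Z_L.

Z_L = Z_0·(1 + Γ)/(1 − Γ) = 50·(0.821 + j0.623)/(1.18 − j0.623)

Z_L ≈ 16.3 + j35.1 Ω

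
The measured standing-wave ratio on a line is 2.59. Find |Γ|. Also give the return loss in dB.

|Γ| ≈ 0.443; return loss ≈ 7.07 dB

|Γ| = (S − 1)/(S + 1) = (2.59 − 1)/(2.59 + 1) = 1.59/3.59
RL = −20·log₁₀|Γ| = −20·log₁₀(0.443)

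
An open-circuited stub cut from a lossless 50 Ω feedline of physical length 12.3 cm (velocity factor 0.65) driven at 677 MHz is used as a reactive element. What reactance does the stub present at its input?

X_in ≈ 101 Ω (inductive)

λ = v/f = 0.65·c / 677 MHz = 0.288 m
βl = 2π·l/λ = 2π × 0.427 = 154°
tan(βl) = -0.494
For an open-circuited stub, Z_in = −jZ_0·cot(βl) = −jZ_0/tan(βl)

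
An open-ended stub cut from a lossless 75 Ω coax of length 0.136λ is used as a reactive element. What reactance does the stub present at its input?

βl = 2π × 0.136 = 49°
tan(βl) = 1.15
For an open-ended stub, Z_in = −jZ_0·cot(βl) = −jZ_0/tan(βl)

X_in ≈ -65.3 Ω (capacitive)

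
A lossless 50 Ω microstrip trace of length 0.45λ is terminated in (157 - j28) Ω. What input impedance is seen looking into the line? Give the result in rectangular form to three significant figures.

Z_in ≈ 101 + j72.5 Ω

βl = 2π × 0.45 = 162°
tan(βl) = tan(162°) = -0.325
Z_in = Z_0·(Z_L + jZ_0·tanβl)/(Z_0 + jZ_L·tanβl)
     = 50·(157 − j44.2)/(40.9 − j51)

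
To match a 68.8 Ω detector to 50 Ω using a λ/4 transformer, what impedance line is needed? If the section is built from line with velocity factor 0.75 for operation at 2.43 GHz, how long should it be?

Z_qwt = √(Z_0·R_L) = √(50 × 68.8) = √3440
λ = 0.75·c/f = 0.0926 m, so l = λ/4 = 0.0231 m

Z_qwt ≈ 58.7 Ω; length ≈ 2.31 cm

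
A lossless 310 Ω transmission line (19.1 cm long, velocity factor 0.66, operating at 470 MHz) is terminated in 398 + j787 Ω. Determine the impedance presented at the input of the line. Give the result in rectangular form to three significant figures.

λ = v/f = 0.66·c / 470 MHz = 0.421 m
βl = 2π·l/λ = 2π × 0.453 = 163°
tan(βl) = tan(163°) = -0.302
Z_in = Z_0·(Z_L + jZ_0·tanβl)/(Z_0 + jZ_L·tanβl)
     = 310·(398 + j694)/(547 − j120)

Z_in ≈ 133 + j422 Ω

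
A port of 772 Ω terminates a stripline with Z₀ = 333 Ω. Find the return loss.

RL ≈ 8.02 dB

Γ = (772 − 333)/(772 + 333) = 0.397
RL = −20·log₁₀|Γ| = −20·log₁₀(0.397)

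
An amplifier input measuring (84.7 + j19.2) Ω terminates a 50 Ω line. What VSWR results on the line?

Γ = (Z_L − Z_0)/(Z_L + Z_0) = (34.7 + j19.2)/(134.7 + j19.2)
|Γ| = 39.7/136 = 0.291
VSWR = (1 + |Γ|)/(1 − |Γ|) = 1.29/0.709

VSWR ≈ 1.82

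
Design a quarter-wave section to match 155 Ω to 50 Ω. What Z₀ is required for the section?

Z_qwt ≈ 88 Ω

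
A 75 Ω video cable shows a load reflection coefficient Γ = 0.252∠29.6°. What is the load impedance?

Z_L = Z_0·(1 + Γ)/(1 − Γ) = 75·(1.22 + j0.124)/(0.781 − j0.124)

Z_L ≈ 112 + j29.9 Ω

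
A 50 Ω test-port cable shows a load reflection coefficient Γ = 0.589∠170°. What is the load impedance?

Z_L = Z_0·(1 + Γ)/(1 − Γ) = 50·(0.42 + j0.102)/(1.58 − j0.102)

Z_L ≈ 13 + j4.08 Ω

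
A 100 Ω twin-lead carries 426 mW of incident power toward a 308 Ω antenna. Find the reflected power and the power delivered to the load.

Γ = (308 − 100)/(308 + 100) = 0.51
|Γ|² = 0.26
P_refl = |Γ|²·P_inc = 111 mW, P_del = (1 − |Γ|²)·P_inc = 315 mW

P_reflected ≈ 111 mW; P_delivered ≈ 315 mW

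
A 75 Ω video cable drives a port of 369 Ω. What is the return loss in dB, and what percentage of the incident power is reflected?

Γ = (369 − 75)/(369 + 75) = 0.662
RL = −20·log₁₀(0.662) = 3.58 dB
P_refl/P_inc = |Γ|² = 0.438

RL ≈ 3.58 dB; 43.8% of incident power reflected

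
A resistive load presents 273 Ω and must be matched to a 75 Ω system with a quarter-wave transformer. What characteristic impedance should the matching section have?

Z_qwt = √(Z_0·R_L) = √(75 × 273) = √20480

Z_qwt ≈ 143 Ω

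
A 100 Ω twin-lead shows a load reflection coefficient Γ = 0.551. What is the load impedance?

Z_L ≈ 345 Ω

Z_L = Z_0·(1 + Γ)/(1 − Γ) = 100·(1.55)/(0.449)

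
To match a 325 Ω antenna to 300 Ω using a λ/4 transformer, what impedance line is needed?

Z_qwt = √(Z_0·R_L) = √(300 × 325) = √97500

Z_qwt ≈ 312 Ω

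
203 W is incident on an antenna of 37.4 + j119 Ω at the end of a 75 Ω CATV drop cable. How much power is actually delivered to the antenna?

P_delivered ≈ 85 W

|Γ| = |(-37.6 + j119)/(112.4 + j119)| = 0.762
|Γ|² = 0.581
P_refl = |Γ|²·P_inc = 118 W, P_del = (1 − |Γ|²)·P_inc = 85 W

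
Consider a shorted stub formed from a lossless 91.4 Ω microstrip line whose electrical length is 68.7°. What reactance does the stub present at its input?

tan(βl) = 2.56
For a shorted stub, Z_in = jZ_0·tan(βl)

X_in ≈ 234 Ω (inductive)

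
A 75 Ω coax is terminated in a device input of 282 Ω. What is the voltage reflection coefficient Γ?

Γ = (Z_L − Z_0)/(Z_L + Z_0) = (282 − 75)/(282 + 75) = 207/357

Γ = 0.58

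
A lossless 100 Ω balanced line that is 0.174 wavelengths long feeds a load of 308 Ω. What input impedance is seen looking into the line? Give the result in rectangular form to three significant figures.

βl = 2π × 0.174 = 62.6°
tan(βl) = tan(62.6°) = 1.93
Z_in = Z_0·(Z_L + jZ_0·tanβl)/(Z_0 + jZ_L·tanβl)
     = 100·(308 + j193)/(100 + j595)

Z_in ≈ 40 − j45 Ω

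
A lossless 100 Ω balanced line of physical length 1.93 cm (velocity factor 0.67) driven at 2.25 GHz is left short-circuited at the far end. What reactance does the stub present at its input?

λ = v/f = 0.67·c / 2.25 GHz = 0.0893 m
βl = 2π·l/λ = 2π × 0.216 = 77.8°
tan(βl) = 4.62
For a short-circuited stub, Z_in = jZ_0·tan(βl)

X_in ≈ 462 Ω (inductive)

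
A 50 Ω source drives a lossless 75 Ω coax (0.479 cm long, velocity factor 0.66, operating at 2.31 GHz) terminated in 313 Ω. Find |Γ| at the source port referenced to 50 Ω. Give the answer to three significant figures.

λ = v/f = 0.66·c / 2.31 GHz = 0.0857 m
βl = 2π·l/λ = 2π × 0.0559 = 20.1°
tan(βl) = 0.366
Z_in = Z_0·(Z_L + jZ_0·tanβl)/(Z_0 + jZ_L·tanβl) = 106 − j135 Ω
Γ_s = (Z_in − Z_s)/(Z_in + Z_s) = (56.4 − j135)/(156 − j135), |Γ_s| = 0.709

|Γ| ≈ 0.709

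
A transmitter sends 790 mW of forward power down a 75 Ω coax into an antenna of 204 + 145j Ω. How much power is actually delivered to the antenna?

P_delivered ≈ 489 mW

|Γ| = |(129 + j145)/(279 + j145)| = 0.617
|Γ|² = 0.381
P_refl = |Γ|²·P_inc = 301 mW, P_del = (1 − |Γ|²)·P_inc = 489 mW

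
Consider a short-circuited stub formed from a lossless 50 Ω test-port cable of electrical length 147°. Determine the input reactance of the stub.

tan(βl) = -0.649
For a short-circuited stub, Z_in = jZ_0·tan(βl)

X_in ≈ -32.5 Ω (capacitive)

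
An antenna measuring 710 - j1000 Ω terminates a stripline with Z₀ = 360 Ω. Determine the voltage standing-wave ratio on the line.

Γ = (Z_L − Z_0)/(Z_L + Z_0) = (350 − j1000)/(1070 − j1000)
|Γ| = 1060/1460 = 0.723
VSWR = (1 + |Γ|)/(1 − |Γ|) = 1.72/0.277

VSWR ≈ 6.23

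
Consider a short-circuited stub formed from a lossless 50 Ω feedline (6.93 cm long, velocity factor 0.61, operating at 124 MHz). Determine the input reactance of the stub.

λ = v/f = 0.61·c / 124 MHz = 1.48 m
βl = 2π·l/λ = 2π × 0.047 = 16.9°
tan(βl) = 0.304
For a short-circuited stub, Z_in = jZ_0·tan(βl)

X_in ≈ 15.2 Ω (inductive)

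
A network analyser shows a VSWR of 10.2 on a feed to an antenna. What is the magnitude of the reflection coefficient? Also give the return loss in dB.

|Γ| = (S − 1)/(S + 1) = (10.2 − 1)/(10.2 + 1) = 9.2/11.2
RL = −20·log₁₀|Γ| = −20·log₁₀(0.821)

|Γ| ≈ 0.821; return loss ≈ 1.71 dB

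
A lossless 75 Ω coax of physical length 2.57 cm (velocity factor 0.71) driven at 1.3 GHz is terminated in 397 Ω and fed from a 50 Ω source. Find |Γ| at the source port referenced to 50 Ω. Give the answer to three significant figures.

|Γ| ≈ 0.661

λ = v/f = 0.71·c / 1.3 GHz = 0.164 m
βl = 2π·l/λ = 2π × 0.157 = 56.5°
tan(βl) = 1.51
Z_in = Z_0·(Z_L + jZ_0·tanβl)/(Z_0 + jZ_L·tanβl) = 20.1 − j47.2 Ω
Γ_s = (Z_in − Z_s)/(Z_in + Z_s) = (-29.9 − j47.2)/(70.1 − j47.2), |Γ_s| = 0.661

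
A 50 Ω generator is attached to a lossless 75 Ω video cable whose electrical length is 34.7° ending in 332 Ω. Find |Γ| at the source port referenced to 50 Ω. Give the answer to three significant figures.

tan(βl) = 0.692
Z_in = Z_0·(Z_L + jZ_0·tanβl)/(Z_0 + jZ_L·tanβl) = 47.3 − j92.9 Ω
Γ_s = (Z_in − Z_s)/(Z_in + Z_s) = (-2.75 − j92.9)/(97.3 − j92.9), |Γ_s| = 0.691

|Γ| ≈ 0.691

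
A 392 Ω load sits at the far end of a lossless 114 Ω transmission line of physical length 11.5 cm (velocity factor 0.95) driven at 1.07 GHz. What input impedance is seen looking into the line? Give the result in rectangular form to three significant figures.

λ = v/f = 0.95·c / 1.07 GHz = 0.266 m
βl = 2π·l/λ = 2π × 0.432 = 155°
tan(βl) = tan(155°) = -0.457
Z_in = Z_0·(Z_L + jZ_0·tanβl)/(Z_0 + jZ_L·tanβl)
     = 114·(392 − j52.1)/(114 − j179)

Z_in ≈ 137 + j163 Ω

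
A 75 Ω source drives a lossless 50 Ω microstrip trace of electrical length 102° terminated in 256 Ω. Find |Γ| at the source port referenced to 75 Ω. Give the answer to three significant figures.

|Γ| ≈ 0.765

tan(βl) = -4.7
Z_in = Z_0·(Z_L + jZ_0·tanβl)/(Z_0 + jZ_L·tanβl) = 10.2 + j10.2 Ω
Γ_s = (Z_in − Z_s)/(Z_in + Z_s) = (-64.8 + j10.2)/(85.2 + j10.2), |Γ_s| = 0.765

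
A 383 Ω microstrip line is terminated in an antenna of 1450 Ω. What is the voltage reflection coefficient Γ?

Γ = 0.582

Γ = (Z_L − Z_0)/(Z_L + Z_0) = (1450 − 383)/(1450 + 383) = 1067/1833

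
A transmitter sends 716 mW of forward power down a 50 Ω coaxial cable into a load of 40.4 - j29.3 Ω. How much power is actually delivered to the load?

P_delivered ≈ 641 mW

|Γ| = |(-9.6 − j29.3)/(90.4 − j29.3)| = 0.324
|Γ|² = 0.105
P_refl = |Γ|²·P_inc = 75.4 mW, P_del = (1 − |Γ|²)·P_inc = 641 mW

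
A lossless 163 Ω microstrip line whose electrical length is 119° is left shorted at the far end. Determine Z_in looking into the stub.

tan(βl) = -1.8
For a shorted stub, Z_in = jZ_0·tan(βl)

Z_in ≈ −j294 Ω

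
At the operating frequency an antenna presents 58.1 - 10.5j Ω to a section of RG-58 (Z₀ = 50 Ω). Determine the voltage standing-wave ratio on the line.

VSWR ≈ 1.28

Γ = (Z_L − Z_0)/(Z_L + Z_0) = (8.1 − j10.5)/(108.1 − j10.5)
|Γ| = 13.3/109 = 0.122
VSWR = (1 + |Γ|)/(1 − |Γ|) = 1.12/0.878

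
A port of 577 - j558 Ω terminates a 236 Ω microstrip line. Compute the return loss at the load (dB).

Γ = (341 − j558)/(813 − j558), |Γ| = 0.663
RL = −20·log₁₀|Γ| = −20·log₁₀(0.663)

RL ≈ 3.57 dB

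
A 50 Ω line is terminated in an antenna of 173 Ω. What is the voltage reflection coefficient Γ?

Γ = 0.552

Γ = (Z_L − Z_0)/(Z_L + Z_0) = (173 − 50)/(173 + 50) = 123/223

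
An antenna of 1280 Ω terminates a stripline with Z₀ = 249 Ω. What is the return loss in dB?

RL ≈ 3.42 dB

Γ = (1280 − 249)/(1280 + 249) = 0.674
RL = −20·log₁₀|Γ| = −20·log₁₀(0.674)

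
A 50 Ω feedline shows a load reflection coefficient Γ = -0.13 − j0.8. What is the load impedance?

Z_L = Z_0·(1 + Γ)/(1 − Γ) = 50·(0.87 − j0.8)/(1.13 + j0.8)

Z_L ≈ 8.95 − j41.7 Ω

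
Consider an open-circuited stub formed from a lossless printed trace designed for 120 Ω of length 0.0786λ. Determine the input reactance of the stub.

X_in ≈ -223 Ω (capacitive)

βl = 2π × 0.0786 = 28.3°
tan(βl) = 0.538
For an open-circuited stub, Z_in = −jZ_0·cot(βl) = −jZ_0/tan(βl)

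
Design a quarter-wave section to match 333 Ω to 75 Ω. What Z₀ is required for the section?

Z_qwt = √(Z_0·R_L) = √(75 × 333) = √24980

Z_qwt ≈ 158 Ω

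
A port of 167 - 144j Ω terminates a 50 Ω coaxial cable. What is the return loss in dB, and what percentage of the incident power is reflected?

Γ = (117 − j144)/(217 − j144), |Γ| = 0.712
RL = −20·log₁₀(0.712) = 2.95 dB
P_refl/P_inc = |Γ|² = 0.508

RL ≈ 2.95 dB; 50.8% of incident power reflected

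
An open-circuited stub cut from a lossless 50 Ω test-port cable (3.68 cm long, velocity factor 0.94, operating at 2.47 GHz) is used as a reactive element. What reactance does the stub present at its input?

λ = v/f = 0.94·c / 2.47 GHz = 0.114 m
βl = 2π·l/λ = 2π × 0.322 = 116°
tan(βl) = -2.05
For an open-circuited stub, Z_in = −jZ_0·cot(βl) = −jZ_0/tan(βl)

X_in ≈ 24.4 Ω (inductive)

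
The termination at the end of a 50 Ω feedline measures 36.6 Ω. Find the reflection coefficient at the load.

Γ = (Z_L − Z_0)/(Z_L + Z_0) = (36.6 − 50)/(36.6 + 50) = -13.4/86.6

Γ = -0.155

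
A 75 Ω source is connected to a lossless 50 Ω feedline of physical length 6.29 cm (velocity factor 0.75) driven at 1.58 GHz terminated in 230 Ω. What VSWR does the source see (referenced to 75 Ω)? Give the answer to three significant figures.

VSWR ≈ 3.58

λ = v/f = 0.75·c / 1.58 GHz = 0.142 m
βl = 2π·l/λ = 2π × 0.442 = 159°
tan(βl) = -0.384
Z_in = Z_0·(Z_L + jZ_0·tanβl)/(Z_0 + jZ_L·tanβl) = 64.1 + j94 Ω
Γ_s = (Z_in − Z_s)/(Z_in + Z_s) = (-10.9 + j94)/(139 + j94), |Γ_s| = 0.564
VSWR = (1 + |Γ_s|)/(1 − |Γ_s|)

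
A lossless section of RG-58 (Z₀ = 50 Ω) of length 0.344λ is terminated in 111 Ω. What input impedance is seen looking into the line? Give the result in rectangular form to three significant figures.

βl = 2π × 0.344 = 124°
tan(βl) = tan(124°) = -1.49
Z_in = Z_0·(Z_L + jZ_0·tanβl)/(Z_0 + jZ_L·tanβl)
     = 50·(111 − j74.6)/(50 − j166)

Z_in ≈ 29.9 + j24.5 Ω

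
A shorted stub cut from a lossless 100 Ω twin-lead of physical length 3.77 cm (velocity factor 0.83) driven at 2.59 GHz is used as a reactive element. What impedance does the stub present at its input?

Z_in ≈ −j80.5 Ω

λ = v/f = 0.83·c / 2.59 GHz = 0.0961 m
βl = 2π·l/λ = 2π × 0.392 = 141°
tan(βl) = -0.805
For a shorted stub, Z_in = jZ_0·tan(βl)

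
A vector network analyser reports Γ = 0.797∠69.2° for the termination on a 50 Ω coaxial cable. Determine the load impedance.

Z_L ≈ 17.1 + j69.7 Ω

Z_L = Z_0·(1 + Γ)/(1 − Γ) = 50·(1.28 + j0.745)/(0.717 − j0.745)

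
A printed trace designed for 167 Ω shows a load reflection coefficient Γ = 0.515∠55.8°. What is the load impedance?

Z_L ≈ 179 + j207 Ω

Z_L = Z_0·(1 + Γ)/(1 − Γ) = 167·(1.29 + j0.426)/(0.711 − j0.426)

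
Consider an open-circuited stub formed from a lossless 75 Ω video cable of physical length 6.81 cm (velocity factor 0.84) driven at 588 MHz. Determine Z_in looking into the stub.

λ = v/f = 0.84·c / 588 MHz = 0.429 m
βl = 2π·l/λ = 2π × 0.159 = 57.2°
tan(βl) = 1.55
For an open-circuited stub, Z_in = −jZ_0·cot(βl) = −jZ_0/tan(βl)

Z_in ≈ −j48.3 Ω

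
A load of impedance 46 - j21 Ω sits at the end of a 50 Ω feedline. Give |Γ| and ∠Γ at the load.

Γ = (Z_L − Z_0)/(Z_L + Z_0) = (-4 − j21)/(96 − j21)
|Γ| = 21.4/98.3 = 0.218

Γ ≈ 0.218 ∠ -88.4°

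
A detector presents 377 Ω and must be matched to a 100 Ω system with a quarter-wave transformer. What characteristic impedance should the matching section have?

Z_qwt ≈ 194 Ω

Z_qwt = √(Z_0·R_L) = √(100 × 377) = √37700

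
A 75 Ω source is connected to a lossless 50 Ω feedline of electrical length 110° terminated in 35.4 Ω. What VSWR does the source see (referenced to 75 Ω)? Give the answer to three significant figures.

VSWR ≈ 1.31

tan(βl) = -2.75
Z_in = Z_0·(Z_L + jZ_0·tanβl)/(Z_0 + jZ_L·tanβl) = 63.3 − j14.3 Ω
Γ_s = (Z_in − Z_s)/(Z_in + Z_s) = (-11.7 − j14.3)/(138 − j14.3), |Γ_s| = 0.133
VSWR = (1 + |Γ_s|)/(1 − |Γ_s|)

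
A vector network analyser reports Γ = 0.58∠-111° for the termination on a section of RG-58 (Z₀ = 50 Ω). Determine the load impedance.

Z_L ≈ 18.9 − j30.9 Ω

Z_L = Z_0·(1 + Γ)/(1 − Γ) = 50·(0.792 − j0.541)/(1.21 + j0.541)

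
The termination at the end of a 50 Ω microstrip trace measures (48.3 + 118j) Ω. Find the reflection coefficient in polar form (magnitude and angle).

Γ ≈ 0.768 ∠ 40.6°

Γ = (Z_L − Z_0)/(Z_L + Z_0) = (-1.7 + j118)/(98.3 + j118)
|Γ| = 118/154 = 0.768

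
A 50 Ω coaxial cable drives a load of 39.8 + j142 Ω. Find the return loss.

RL ≈ 1.44 dB

Γ = (-10.2 + j142)/(89.8 + j142), |Γ| = 0.847
RL = −20·log₁₀|Γ| = −20·log₁₀(0.847)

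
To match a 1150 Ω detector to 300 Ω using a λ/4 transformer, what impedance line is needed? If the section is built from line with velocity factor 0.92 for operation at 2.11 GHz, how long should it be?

Z_qwt ≈ 587 Ω; length ≈ 3.27 cm

Z_qwt = √(Z_0·R_L) = √(300 × 1150) = √345000
λ = 0.92·c/f = 0.131 m, so l = λ/4 = 0.0327 m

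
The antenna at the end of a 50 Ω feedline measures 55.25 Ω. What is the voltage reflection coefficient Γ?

Γ = 0.0499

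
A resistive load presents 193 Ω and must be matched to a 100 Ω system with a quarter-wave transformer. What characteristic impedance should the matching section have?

Z_qwt ≈ 139 Ω

Z_qwt = √(Z_0·R_L) = √(100 × 193) = √19300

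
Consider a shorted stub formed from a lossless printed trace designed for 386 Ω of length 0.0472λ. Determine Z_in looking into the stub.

βl = 2π × 0.0472 = 17°
tan(βl) = 0.306
For a shorted stub, Z_in = jZ_0·tan(βl)

Z_in ≈ +j118 Ω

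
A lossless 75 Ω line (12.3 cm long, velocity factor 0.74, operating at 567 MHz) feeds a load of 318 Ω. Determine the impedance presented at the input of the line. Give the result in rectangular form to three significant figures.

Z_in ≈ 20.7 + j29.9 Ω

λ = v/f = 0.74·c / 567 MHz = 0.392 m
βl = 2π·l/λ = 2π × 0.314 = 113°
tan(βl) = tan(113°) = -2.35
Z_in = Z_0·(Z_L + jZ_0·tanβl)/(Z_0 + jZ_L·tanβl)
     = 75·(318 − j176)/(75 − j746)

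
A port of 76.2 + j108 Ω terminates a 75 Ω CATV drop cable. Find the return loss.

Γ = (1.2 + j108)/(151.2 + j108), |Γ| = 0.581
RL = −20·log₁₀|Γ| = −20·log₁₀(0.581)

RL ≈ 4.71 dB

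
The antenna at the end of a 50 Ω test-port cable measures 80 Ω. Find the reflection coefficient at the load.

Γ = 0.231

Γ = (Z_L − Z_0)/(Z_L + Z_0) = (80 − 50)/(80 + 50) = 30/130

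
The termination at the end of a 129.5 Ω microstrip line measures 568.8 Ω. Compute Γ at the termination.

Γ = 0.629

Γ = (Z_L − Z_0)/(Z_L + Z_0) = (568.8 − 129.5)/(568.8 + 129.5) = 439.3/698.3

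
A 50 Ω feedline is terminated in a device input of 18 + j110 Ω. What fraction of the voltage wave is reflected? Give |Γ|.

|Γ| ≈ 0.886

Γ = (Z_L − Z_0)/(Z_L + Z_0) = (-32 + j110)/(68 + j110)
|Γ| = 115/129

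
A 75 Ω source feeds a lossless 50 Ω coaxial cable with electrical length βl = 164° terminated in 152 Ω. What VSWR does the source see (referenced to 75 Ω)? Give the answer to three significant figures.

VSWR ≈ 2.25

tan(βl) = -0.287
Z_in = Z_0·(Z_L + jZ_0·tanβl)/(Z_0 + jZ_L·tanβl) = 93.5 + j67.1 Ω
Γ_s = (Z_in − Z_s)/(Z_in + Z_s) = (18.5 + j67.1)/(168 + j67.1), |Γ_s| = 0.384
VSWR = (1 + |Γ_s|)/(1 − |Γ_s|)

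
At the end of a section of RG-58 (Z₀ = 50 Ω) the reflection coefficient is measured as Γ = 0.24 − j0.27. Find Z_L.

Z_L ≈ 66.8 − j41.5 Ω

Z_L = Z_0·(1 + Γ)/(1 − Γ) = 50·(1.24 − j0.27)/(0.76 + j0.27)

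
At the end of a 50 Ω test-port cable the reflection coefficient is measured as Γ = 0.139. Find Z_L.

Z_L ≈ 66.1 Ω

Z_L = Z_0·(1 + Γ)/(1 − Γ) = 50·(1.14)/(0.861)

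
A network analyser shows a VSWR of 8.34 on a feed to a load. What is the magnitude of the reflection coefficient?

|Γ| ≈ 0.786

|Γ| = (S − 1)/(S + 1) = (8.34 − 1)/(8.34 + 1) = 7.34/9.34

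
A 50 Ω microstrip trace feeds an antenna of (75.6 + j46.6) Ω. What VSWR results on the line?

VSWR ≈ 2.32

Γ = (Z_L − Z_0)/(Z_L + Z_0) = (25.6 + j46.6)/(125.6 + j46.6)
|Γ| = 53.2/134 = 0.397
VSWR = (1 + |Γ|)/(1 − |Γ|) = 1.4/0.603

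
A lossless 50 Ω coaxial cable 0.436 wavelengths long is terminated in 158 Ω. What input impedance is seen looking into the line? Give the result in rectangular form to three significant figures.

Z_in ≈ 66.5 + j68.1 Ω

βl = 2π × 0.436 = 157°
tan(βl) = tan(157°) = -0.425
Z_in = Z_0·(Z_L + jZ_0·tanβl)/(Z_0 + jZ_L·tanβl)
     = 50·(158 − j21.3)/(50 − j67.2)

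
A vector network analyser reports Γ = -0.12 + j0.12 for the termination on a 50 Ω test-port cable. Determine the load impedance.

Z_L = Z_0·(1 + Γ)/(1 − Γ) = 50·(0.88 + j0.12)/(1.12 − j0.12)

Z_L ≈ 38.3 + j9.46 Ω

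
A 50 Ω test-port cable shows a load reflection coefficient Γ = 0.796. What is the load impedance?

Z_L = Z_0·(1 + Γ)/(1 − Γ) = 50·(1.8)/(0.204)

Z_L ≈ 440 Ω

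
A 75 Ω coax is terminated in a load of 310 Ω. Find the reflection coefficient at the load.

Γ = 0.61

Γ = (Z_L − Z_0)/(Z_L + Z_0) = (310 − 75)/(310 + 75) = 235/385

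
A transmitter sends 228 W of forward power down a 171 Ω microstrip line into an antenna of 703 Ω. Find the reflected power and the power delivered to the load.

P_reflected ≈ 84.5 W; P_delivered ≈ 144 W

Γ = (703 − 171)/(703 + 171) = 0.609
|Γ|² = 0.371
P_refl = |Γ|²·P_inc = 84.5 W, P_del = (1 − |Γ|²)·P_inc = 144 W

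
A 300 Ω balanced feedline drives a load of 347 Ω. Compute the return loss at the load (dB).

RL ≈ 22.8 dB

Γ = (347 − 300)/(347 + 300) = 0.0726
RL = −20·log₁₀|Γ| = −20·log₁₀(0.0726)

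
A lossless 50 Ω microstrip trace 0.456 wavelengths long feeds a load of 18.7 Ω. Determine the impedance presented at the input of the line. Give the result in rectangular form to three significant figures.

Z_in ≈ 20 − j12.1 Ω

βl = 2π × 0.456 = 164°
tan(βl) = tan(164°) = -0.284
Z_in = Z_0·(Z_L + jZ_0·tanβl)/(Z_0 + jZ_L·tanβl)
     = 50·(18.7 − j14.2)/(50 − j5.31)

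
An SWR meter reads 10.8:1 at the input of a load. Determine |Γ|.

|Γ| = (S − 1)/(S + 1) = (10.8 − 1)/(10.8 + 1) = 9.8/11.8

|Γ| ≈ 0.831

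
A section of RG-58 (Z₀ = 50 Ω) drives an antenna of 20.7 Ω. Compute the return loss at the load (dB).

RL ≈ 7.65 dB

Γ = (20.7 − 50)/(20.7 + 50) = -0.414
RL = −20·log₁₀|Γ| = −20·log₁₀(0.414)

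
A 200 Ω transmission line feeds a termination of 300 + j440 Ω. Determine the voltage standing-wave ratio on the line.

Γ = (Z_L − Z_0)/(Z_L + Z_0) = (100 + j440)/(500 + j440)
|Γ| = 451/666 = 0.677
VSWR = (1 + |Γ|)/(1 − |Γ|) = 1.68/0.323

VSWR ≈ 5.2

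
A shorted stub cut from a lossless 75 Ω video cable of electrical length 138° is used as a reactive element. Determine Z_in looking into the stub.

tan(βl) = -0.9
For a shorted stub, Z_in = jZ_0·tan(βl)

Z_in ≈ −j67.5 Ω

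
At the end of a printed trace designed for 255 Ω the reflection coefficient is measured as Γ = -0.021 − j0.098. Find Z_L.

Z_L ≈ 240 − j47.5 Ω

Z_L = Z_0·(1 + Γ)/(1 − Γ) = 255·(0.979 − j0.098)/(1.02 + j0.098)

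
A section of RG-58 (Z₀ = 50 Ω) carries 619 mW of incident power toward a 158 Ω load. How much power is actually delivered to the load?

Γ = (158 − 50)/(158 + 50) = 0.519
|Γ|² = 0.27
P_refl = |Γ|²·P_inc = 167 mW, P_del = (1 − |Γ|²)·P_inc = 452 mW

P_delivered ≈ 452 mW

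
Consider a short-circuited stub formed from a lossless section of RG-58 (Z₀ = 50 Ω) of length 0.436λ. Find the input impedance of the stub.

Z_in ≈ −j21.3 Ω

βl = 2π × 0.436 = 157°
tan(βl) = -0.425
For a short-circuited stub, Z_in = jZ_0·tan(βl)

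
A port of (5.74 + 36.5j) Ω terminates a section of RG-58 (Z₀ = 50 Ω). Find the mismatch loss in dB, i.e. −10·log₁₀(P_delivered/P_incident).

mismatch loss ≈ 5.87 dB

Γ = (-44.26 + j36.5)/(55.74 + j36.5), |Γ| = 0.861
|Γ|² = 0.741, so P_del/P_inc = 1 − |Γ|² = 0.259
ML = −10·log₁₀(1 − |Γ|²)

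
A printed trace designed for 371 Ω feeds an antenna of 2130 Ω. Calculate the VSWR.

VSWR ≈ 5.74

Γ = (2130 − 371)/(2130 + 371) = 0.703
VSWR = (1 + 0.703)/(1 − 0.703)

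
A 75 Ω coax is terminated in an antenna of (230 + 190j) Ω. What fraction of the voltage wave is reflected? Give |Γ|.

|Γ| ≈ 0.682

Γ = (Z_L − Z_0)/(Z_L + Z_0) = (155 + j190)/(305 + j190)
|Γ| = 245/359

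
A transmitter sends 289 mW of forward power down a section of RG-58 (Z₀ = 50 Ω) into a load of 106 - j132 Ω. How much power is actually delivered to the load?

P_delivered ≈ 147 mW

|Γ| = |(56 − j132)/(156 − j132)| = 0.702
|Γ|² = 0.492
P_refl = |Γ|²·P_inc = 142 mW, P_del = (1 − |Γ|²)·P_inc = 147 mW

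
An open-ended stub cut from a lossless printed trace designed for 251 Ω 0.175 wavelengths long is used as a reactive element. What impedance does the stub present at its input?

βl = 2π × 0.175 = 63°
tan(βl) = 1.96
For an open-ended stub, Z_in = −jZ_0·cot(βl) = −jZ_0/tan(βl)

Z_in ≈ −j128 Ω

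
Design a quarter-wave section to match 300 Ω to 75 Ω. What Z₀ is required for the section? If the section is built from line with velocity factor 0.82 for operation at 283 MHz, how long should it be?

Z_qwt ≈ 150 Ω; length ≈ 21.7 cm

Z_qwt = √(Z_0·R_L) = √(75 × 300) = √22500
λ = 0.82·c/f = 0.869 m, so l = λ/4 = 0.217 m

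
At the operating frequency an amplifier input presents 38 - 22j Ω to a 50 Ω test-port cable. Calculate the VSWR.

Γ = (Z_L − Z_0)/(Z_L + Z_0) = (-12 − j22)/(88 − j22)
|Γ| = 25.1/90.7 = 0.276
VSWR = (1 + |Γ|)/(1 − |Γ|) = 1.28/0.724

VSWR ≈ 1.76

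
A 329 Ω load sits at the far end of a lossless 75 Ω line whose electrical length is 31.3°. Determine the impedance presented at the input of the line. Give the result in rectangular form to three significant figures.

tan(βl) = tan(31.3°) = 0.608
Z_in = Z_0·(Z_L + jZ_0·tanβl)/(Z_0 + jZ_L·tanβl)
     = 75·(329 + j45.6)/(75 + j200)

Z_in ≈ 55.5 − j103 Ω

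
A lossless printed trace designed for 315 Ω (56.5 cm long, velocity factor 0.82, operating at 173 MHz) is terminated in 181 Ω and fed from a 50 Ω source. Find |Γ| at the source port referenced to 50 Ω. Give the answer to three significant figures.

λ = v/f = 0.82·c / 173 MHz = 1.42 m
βl = 2π·l/λ = 2π × 0.397 = 143°
tan(βl) = -0.752
Z_in = Z_0·(Z_L + jZ_0·tanβl)/(Z_0 + jZ_L·tanβl) = 239 − j134 Ω
Γ_s = (Z_in − Z_s)/(Z_in + Z_s) = (189 − j134)/(289 − j134), |Γ_s| = 0.727

|Γ| ≈ 0.727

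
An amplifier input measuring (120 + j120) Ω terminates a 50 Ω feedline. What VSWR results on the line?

VSWR ≈ 5.02

Γ = (Z_L − Z_0)/(Z_L + Z_0) = (70 + j120)/(170 + j120)
|Γ| = 139/208 = 0.668
VSWR = (1 + |Γ|)/(1 − |Γ|) = 1.67/0.332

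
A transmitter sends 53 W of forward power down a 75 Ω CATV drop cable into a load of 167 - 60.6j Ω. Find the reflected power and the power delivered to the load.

P_reflected ≈ 10.3 W; P_delivered ≈ 42.7 W

|Γ| = |(92 − j60.6)/(242 − j60.6)| = 0.442
|Γ|² = 0.195
P_refl = |Γ|²·P_inc = 10.3 W, P_del = (1 − |Γ|²)·P_inc = 42.7 W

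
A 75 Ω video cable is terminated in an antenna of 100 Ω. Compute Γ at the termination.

Γ = (Z_L − Z_0)/(Z_L + Z_0) = (100 − 75)/(100 + 75) = 25/175

Γ = 0.143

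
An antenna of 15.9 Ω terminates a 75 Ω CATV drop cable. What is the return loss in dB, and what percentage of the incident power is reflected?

RL ≈ 3.74 dB; 42.3% of incident power reflected

Γ = (15.9 − 75)/(15.9 + 75) = -0.65
RL = −20·log₁₀(0.65) = 3.74 dB
P_refl/P_inc = |Γ|² = 0.423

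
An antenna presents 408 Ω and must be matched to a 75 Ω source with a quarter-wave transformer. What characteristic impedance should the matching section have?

Z_qwt ≈ 175 Ω

Z_qwt = √(Z_0·R_L) = √(75 × 408) = √30600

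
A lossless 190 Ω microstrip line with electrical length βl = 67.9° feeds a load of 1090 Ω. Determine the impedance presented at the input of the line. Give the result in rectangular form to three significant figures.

Z_in ≈ 38.4 − j74.4 Ω

tan(βl) = tan(67.9°) = 2.46
Z_in = Z_0·(Z_L + jZ_0·tanβl)/(Z_0 + jZ_L·tanβl)
     = 190·(1090 + j468)/(190 + j2680)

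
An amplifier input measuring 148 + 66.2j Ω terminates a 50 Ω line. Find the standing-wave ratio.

VSWR ≈ 3.61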